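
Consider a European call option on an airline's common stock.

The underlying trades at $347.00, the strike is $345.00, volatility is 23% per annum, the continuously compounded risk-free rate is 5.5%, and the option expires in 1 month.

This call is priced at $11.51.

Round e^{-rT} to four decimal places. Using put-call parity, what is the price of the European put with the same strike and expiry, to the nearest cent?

$7.92

exp(−rT) = exp(−0.055·0.08333) = 0.9954
Put-call parity: C − P = S − K·e^(−rT) = 347 − 345·0.9954 = 347 − 343.4130 = 3.5870
P = C − (C − P) = 11.51 − (3.5870) = 7.9230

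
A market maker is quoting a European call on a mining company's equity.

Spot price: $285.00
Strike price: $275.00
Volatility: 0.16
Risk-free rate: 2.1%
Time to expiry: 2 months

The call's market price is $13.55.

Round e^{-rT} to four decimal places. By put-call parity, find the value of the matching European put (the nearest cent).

$2.59

e^(−rT) = e^(−0.021·0.1667) = 0.9965
Put-call parity: C − P = S − K·e^(−rT) = 285 − 275·0.9965 = 285 − 274.0375 = 10.9625
P = C − (C − P) = 13.55 − (10.9625) = 2.5875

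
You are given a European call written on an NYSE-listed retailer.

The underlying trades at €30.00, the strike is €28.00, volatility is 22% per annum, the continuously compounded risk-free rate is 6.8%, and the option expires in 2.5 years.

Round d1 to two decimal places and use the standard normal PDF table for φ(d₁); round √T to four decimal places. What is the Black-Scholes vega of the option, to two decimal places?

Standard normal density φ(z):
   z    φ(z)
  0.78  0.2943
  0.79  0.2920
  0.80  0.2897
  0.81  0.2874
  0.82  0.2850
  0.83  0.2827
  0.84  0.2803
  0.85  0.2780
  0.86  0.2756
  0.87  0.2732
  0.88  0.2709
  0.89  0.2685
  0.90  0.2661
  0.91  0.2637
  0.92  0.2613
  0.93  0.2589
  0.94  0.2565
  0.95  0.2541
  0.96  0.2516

T = 2.5;  σ√T = 0.3479
d₁ = [ln(30/28) + (0.068 + ½·0.22²)·2.5] / (σ√T) = (0.0690 + 0.2305) / 0.3479 = 0.8610 ≈ 0.86
√T = √2.5 = 1.5811
φ(d₁) = φ(0.86) = 0.2756
vega = S·φ(d₁)·√T = 30·0.2756·1.5811 = 13.0725

13.07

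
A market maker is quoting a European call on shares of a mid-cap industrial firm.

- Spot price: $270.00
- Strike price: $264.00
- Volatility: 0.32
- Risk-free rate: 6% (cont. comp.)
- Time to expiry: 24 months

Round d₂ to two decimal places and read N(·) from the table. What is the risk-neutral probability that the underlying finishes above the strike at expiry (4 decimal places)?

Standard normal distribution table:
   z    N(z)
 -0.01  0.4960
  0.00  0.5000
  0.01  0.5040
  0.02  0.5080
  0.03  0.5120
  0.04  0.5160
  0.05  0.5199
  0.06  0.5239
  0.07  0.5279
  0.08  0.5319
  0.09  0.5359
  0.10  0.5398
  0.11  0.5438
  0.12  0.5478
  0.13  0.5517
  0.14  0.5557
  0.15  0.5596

0.5359

σ√T = 0.32 × 1.4142 = 0.4525
d₁ = [ln(270/264) + (0.06 + 0.32²/2)·2] / 0.4525 = [0.0225 + 0.2224] / 0.4525 = 0.5411 → 0.54
d₂ = d₁ − σ√T = 0.5411 − 0.4525 = 0.0885 → 0.09
Pr(exercise) under Q = N(d₂) = 0.5359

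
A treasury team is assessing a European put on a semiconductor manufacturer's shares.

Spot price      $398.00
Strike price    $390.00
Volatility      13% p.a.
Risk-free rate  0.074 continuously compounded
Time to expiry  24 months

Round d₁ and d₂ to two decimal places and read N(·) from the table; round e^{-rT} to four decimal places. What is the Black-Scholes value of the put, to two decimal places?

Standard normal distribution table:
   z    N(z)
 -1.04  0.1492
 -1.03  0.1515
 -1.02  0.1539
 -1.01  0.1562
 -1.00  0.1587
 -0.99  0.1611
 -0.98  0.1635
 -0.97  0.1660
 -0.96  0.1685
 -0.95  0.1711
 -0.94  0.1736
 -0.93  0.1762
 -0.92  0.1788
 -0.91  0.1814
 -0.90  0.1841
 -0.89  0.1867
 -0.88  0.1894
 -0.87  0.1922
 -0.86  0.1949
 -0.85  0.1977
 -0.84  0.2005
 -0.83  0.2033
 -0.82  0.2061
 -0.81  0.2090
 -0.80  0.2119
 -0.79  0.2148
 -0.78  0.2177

σ√T = 0.13 × 1.4142 = 0.1838
d₁ = [ln(398/390) + (0.074 + 0.13²/2)·2] / 0.1838 = [0.0203 + 0.1649] / 0.1838 = 1.0074 ⇒ 1.01
d₂ = d₁ − σ√T = 1.0074 − 0.1838 = 0.8235 ⇒ 0.82
e^(−rT) = e^(−0.074·2) = 0.8624
P = 390·0.8624·N(-0.82) − 398·N(-1.01) = 390·0.8624·0.2061 − 398·0.1562 = 69.3188 − 62.1676 = 7.1512

$7.15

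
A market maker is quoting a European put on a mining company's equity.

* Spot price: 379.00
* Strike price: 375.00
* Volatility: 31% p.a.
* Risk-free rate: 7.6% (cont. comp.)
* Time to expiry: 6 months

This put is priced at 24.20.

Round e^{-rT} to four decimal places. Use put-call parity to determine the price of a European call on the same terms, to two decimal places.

42.19

e^(−rT) = e^(−0.076·0.5) = 0.9627
Put-call parity: C − P = S − K·e^(−rT) = 379 − 375·0.9627 = 379 − 361.0125 = 17.9875
C = P + (C − P) = 24.20 + (17.9875) = 42.1875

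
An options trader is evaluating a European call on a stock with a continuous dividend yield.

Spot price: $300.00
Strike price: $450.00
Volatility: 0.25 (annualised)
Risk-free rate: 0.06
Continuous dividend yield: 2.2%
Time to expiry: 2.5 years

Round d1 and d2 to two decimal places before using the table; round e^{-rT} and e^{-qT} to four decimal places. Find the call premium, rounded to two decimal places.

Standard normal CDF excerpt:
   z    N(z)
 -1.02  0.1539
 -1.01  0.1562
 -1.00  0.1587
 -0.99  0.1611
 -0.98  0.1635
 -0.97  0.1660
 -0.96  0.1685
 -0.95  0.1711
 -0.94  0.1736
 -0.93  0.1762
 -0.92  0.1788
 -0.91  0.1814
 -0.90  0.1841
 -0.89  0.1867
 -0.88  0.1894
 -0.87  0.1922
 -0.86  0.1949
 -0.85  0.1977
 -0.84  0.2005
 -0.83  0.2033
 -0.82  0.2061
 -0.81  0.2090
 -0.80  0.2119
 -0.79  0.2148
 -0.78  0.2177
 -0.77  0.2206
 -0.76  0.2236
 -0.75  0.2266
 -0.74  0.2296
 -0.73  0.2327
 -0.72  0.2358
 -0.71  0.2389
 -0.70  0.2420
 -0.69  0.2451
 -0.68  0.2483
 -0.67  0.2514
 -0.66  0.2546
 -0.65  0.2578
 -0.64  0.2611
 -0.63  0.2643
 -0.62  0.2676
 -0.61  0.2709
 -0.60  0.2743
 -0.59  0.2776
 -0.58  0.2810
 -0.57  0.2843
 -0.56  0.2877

$15.50

T = 2.5;  σ√T = 0.3953
d₁ = [ln(300/450) + (0.06 − 0.022 + ½·0.25²)·2.5] / (σ√T) = (-0.4055 + 0.1731) / 0.3953 = -0.5878 → -0.59
d₂ = -0.5878 − 0.3953 = -0.9831 → -0.98
exp(−qT) = exp(−0.022·2.5) = 0.9465;  exp(−rT) = exp(−0.06·2.5) = 0.8607
N(d₁) = N(-0.59) = 0.2776;  N(d₂) = N(-0.98) = 0.1635
C = 300·0.9465·0.2776 − 450·0.8607·0.1635 = 78.8245 − 63.3260 = 15.4985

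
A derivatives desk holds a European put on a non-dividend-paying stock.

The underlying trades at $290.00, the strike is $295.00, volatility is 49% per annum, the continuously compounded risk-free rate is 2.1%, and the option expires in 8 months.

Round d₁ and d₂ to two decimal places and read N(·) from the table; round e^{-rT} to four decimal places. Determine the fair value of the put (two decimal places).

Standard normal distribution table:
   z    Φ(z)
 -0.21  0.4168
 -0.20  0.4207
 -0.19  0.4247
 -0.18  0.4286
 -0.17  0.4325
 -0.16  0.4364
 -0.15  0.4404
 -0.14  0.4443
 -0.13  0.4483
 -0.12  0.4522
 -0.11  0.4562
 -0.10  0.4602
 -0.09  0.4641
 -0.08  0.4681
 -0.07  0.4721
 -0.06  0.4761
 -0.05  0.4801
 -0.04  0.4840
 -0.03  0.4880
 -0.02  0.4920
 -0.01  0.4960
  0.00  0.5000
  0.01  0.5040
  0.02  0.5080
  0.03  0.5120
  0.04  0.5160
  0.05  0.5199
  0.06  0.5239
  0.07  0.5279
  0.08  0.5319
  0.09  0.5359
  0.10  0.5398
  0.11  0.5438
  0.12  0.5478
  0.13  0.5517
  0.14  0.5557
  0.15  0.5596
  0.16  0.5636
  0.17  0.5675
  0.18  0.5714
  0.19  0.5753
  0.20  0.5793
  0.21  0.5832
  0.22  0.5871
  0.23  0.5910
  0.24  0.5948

$46.49

σ√T = 0.49·√0.6667 = 0.4001
d₁ = [ln(290/295) + (0.021 + ½·0.49²)·0.6667] / (σ√T) = (-0.0171 + 0.0940) / 0.4001 = 0.1923 ⇒ 0.19
d₂ = 0.1923 − 0.4001 = -0.2078 ⇒ -0.21
exp(−rT) = exp(−0.021·0.6667) = 0.9861
N(−d₂) = N(0.21) = 0.5832;  N(−d₁) = N(-0.19) = 0.4247
P = 295·0.9861·0.5832 − 290·0.4247 = 169.6526 − 123.1630 = 46.4896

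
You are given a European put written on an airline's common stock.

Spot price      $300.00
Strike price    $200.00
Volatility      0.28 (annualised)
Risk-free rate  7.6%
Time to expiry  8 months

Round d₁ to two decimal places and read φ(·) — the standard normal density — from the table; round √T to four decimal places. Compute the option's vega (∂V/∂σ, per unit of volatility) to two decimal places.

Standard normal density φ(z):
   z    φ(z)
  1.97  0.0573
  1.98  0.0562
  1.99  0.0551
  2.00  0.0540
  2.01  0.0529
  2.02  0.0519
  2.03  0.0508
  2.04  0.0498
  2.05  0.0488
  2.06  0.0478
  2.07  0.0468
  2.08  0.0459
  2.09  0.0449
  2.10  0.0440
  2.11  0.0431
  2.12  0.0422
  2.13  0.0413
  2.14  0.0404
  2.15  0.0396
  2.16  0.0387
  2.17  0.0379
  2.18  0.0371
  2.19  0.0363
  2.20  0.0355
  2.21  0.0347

σ√T = 0.28 × 0.8165 = 0.2286
ln(S/K) + (r + σ²/2)T = ln(300/200) + (0.076 + 0.28²/2)·0.6667 = 0.4055 + 0.0768 = 0.4823
d₁ = 0.4823 / 0.2286 = 2.1095 → 2.11
√T = √0.6667 = 0.8165
φ(d₁) = φ(2.11) = 0.0431
vega = S·φ(d₁)·√T = 300·0.0431·0.8165 = 10.5573
(Call and put vega coincide under Black-Scholes.)

10.56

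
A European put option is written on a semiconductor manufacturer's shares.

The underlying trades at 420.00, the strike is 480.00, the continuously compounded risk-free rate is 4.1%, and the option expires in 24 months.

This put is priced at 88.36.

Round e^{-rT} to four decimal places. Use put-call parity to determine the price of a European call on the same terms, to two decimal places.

exp(−rT) = exp(−0.041·2) = 0.9213
Put-call parity: C − P = S − K·e^(−rT) = 420 − 480·0.9213 = 420 − 442.2240 = -22.2240
C = P + (C − P) = 88.36 + (-22.2240) = 66.1360

66.14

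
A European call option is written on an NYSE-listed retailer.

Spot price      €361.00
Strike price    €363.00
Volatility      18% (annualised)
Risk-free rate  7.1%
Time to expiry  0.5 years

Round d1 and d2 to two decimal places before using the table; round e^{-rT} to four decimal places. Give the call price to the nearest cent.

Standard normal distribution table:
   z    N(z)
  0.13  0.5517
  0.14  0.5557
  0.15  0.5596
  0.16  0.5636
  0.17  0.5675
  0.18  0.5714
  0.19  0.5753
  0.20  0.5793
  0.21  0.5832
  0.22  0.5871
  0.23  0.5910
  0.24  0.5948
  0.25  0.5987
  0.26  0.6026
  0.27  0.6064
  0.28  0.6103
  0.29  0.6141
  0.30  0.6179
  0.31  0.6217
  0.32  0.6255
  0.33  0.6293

€24.25

σ√T = 0.18·√0.5 = 0.1273
d₁ = [ln(361/363) + (0.071 + 0.18²/2)·0.5] / 0.1273 = [-0.0055 + 0.0436] / 0.1273 = 0.2991 ⇒ 0.30
d₂ = d₁ − σ√T = 0.2991 − 0.1273 = 0.1719 ⇒ 0.17
exp(−rT) = exp(−0.071·0.5) = 0.9651
N(d₁) = N(0.30) = 0.6179;  N(d₂) = N(0.17) = 0.5675
C = 361·0.6179 − 363·0.9651·0.5675 = 223.0619 − 198.8130 = 24.2489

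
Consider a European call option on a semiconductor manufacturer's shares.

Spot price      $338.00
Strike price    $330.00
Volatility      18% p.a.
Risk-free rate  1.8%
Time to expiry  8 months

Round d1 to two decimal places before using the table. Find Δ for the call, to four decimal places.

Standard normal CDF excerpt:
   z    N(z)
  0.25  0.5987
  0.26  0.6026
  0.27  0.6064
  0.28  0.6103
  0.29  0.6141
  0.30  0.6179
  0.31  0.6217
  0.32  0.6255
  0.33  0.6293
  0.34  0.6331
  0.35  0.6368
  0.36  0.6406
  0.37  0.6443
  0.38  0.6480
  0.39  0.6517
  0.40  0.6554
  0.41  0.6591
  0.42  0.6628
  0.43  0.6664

0.6255

T = 0.6667;  σ√T = 0.1470
d₁ = [ln(338/330) + (0.018 + ½·0.18²)·0.6667] / (σ√T) = (0.0240 + 0.0228) / 0.1470 = 0.3181 → 0.32
N(d₁) = N(0.32) = 0.6255
Δ_call = N(d₁) = 0.6255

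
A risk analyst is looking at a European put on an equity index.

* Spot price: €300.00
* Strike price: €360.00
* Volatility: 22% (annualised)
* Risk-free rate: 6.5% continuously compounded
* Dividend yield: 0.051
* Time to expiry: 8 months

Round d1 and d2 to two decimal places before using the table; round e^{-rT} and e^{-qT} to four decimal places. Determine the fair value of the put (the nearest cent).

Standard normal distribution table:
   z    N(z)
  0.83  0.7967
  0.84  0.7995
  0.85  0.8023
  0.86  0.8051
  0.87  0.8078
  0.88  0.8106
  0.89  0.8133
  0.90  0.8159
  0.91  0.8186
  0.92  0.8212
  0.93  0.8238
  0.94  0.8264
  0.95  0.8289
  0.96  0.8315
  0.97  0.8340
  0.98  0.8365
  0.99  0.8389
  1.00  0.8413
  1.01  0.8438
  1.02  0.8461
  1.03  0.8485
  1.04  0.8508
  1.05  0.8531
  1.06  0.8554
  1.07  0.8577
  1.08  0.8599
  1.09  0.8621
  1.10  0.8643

€59.85

T = 0.6667;  σ√T = 0.1796
d₁ = [ln(300/360) + (0.065 − 0.051 + 0.22²/2)·0.6667] / 0.1796 = [-0.1823 + 0.0255] / 0.1796 = -0.8732 → -0.87
d₂ = d₁ − σ√T = -0.8732 − 0.1796 = -1.0528 → -1.05
exp(−qT) = exp(−0.051·0.6667) = 0.9666;  exp(−rT) = exp(−0.065·0.6667) = 0.9576
N(−d₂) = N(1.05) = 0.8531;  N(−d₁) = N(0.87) = 0.8078
P = 360·0.9576·0.8531 − 300·0.9666·0.8078 = 294.0943 − 234.2458 = 59.8484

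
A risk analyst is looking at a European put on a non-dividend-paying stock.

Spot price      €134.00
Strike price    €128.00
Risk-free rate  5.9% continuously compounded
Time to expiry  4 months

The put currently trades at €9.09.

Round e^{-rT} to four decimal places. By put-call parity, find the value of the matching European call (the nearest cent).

€17.59

exp(−rT) = exp(−0.059·0.3333) = 0.9805
Put-call parity: C − P = S − K·e^(−rT) = 134 − 128·0.9805 = 134 − 125.5040 = 8.4960
C = P + (C − P) = 9.09 + (8.4960) = 17.5860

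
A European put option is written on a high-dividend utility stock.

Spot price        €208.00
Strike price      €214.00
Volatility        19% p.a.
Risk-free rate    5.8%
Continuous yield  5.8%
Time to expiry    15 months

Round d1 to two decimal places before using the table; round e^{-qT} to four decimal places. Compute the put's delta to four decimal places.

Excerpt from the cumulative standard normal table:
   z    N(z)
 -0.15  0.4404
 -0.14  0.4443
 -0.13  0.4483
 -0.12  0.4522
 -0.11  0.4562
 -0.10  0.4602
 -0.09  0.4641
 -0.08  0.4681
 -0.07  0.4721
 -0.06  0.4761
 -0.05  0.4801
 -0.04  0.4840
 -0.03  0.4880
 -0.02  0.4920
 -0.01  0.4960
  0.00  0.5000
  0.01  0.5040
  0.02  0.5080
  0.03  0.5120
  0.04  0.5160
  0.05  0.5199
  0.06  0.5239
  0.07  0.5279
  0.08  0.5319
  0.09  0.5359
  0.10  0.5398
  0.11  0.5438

-0.4762

σ√T = 0.19·√1.25 = 0.2124
d₁ = [ln(208/214) + (0.058 − 0.058 + ½·0.19²)·1.25] / (σ√T) = (-0.0284 + 0.0226) / 0.2124 = -0.0277 → -0.03
N(d₁) = N(-0.03) = 0.4880
Δ_put = e^(−qT)·(N(d₁) − 1) = 0.9301·(0.4880 − 1) = -0.4762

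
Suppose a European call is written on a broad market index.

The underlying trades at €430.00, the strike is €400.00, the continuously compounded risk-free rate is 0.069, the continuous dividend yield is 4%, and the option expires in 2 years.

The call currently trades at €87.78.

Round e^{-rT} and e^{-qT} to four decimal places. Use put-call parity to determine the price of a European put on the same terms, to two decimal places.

€39.29

exp(−qT) = exp(−0.04·2) = 0.9231;  exp(−rT) = exp(−0.069·2) = 0.8711
Put-call parity: C − P = S·e^(−qT) − K·e^(−rT) = 430·0.9231 − 400·0.8711 = 396.9330 − 348.4400 = 48.4930
P = C − (C − P) = 87.78 − (48.4930) = 39.2870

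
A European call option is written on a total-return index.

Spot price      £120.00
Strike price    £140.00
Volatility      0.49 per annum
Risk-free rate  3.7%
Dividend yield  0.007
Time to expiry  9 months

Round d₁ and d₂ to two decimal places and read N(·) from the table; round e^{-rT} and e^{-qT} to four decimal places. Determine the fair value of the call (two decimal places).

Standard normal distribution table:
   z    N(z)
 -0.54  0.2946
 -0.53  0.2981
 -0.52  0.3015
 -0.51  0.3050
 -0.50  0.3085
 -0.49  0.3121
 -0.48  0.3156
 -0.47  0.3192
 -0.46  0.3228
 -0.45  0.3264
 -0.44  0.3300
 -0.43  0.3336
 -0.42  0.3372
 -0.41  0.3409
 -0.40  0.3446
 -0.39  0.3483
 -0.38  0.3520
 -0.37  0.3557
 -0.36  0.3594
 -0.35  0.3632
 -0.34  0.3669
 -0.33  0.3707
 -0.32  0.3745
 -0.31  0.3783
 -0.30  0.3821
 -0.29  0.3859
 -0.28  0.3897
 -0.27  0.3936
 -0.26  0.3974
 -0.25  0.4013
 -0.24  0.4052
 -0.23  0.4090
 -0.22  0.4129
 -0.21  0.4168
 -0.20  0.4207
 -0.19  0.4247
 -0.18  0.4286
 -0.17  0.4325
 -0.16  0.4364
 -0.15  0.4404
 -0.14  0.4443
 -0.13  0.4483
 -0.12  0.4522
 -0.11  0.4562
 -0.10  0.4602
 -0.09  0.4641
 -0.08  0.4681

£13.88

σ√T = 0.49·√0.75 = 0.4244
d₁ = [ln(120/140) + (0.037 − 0.007 + 0.49²/2)·0.75] / 0.4244 = [-0.1542 + 0.1125] / 0.4244 = -0.0981 ⇒ -0.10
d₂ = d₁ − σ√T = -0.0981 − 0.4244 = -0.5224 ⇒ -0.52
e^(−qT) = e^(−0.007·0.75) = 0.9948;  e^(−rT) = e^(−0.037·0.75) = 0.9726
N(d₁) = N(-0.10) = 0.4602;  N(d₂) = N(-0.52) = 0.3015
C = 120·0.9948·0.4602 − 140·0.9726·0.3015 = 54.9368 − 41.0534 = 13.8834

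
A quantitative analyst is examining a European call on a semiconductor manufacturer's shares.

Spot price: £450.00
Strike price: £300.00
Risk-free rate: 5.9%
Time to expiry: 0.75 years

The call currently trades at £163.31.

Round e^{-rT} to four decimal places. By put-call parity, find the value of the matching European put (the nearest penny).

e^(−rT) = e^(−0.059·0.75) = 0.9567
Put-call parity: C − P = S − K·e^(−rT) = 450 − 300·0.9567 = 450 − 287.0100 = 162.9900
P = C − (C − P) = 163.31 − (162.9900) = 0.3200

£0.32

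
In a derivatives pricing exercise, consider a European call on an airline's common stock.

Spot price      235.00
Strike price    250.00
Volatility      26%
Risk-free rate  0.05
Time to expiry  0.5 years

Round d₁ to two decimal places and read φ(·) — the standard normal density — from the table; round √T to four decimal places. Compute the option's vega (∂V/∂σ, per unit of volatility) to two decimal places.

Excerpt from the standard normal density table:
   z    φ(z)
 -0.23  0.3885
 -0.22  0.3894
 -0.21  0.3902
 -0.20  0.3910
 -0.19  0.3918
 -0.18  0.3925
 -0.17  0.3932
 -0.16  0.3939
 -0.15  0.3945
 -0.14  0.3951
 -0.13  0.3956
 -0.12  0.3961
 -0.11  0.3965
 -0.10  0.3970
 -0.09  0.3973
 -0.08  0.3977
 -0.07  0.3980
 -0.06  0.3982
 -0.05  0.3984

65.89

σ√T = 0.26 × 0.7071 = 0.1838
d₁ = [ln(235/250) + (0.05 + 0.26²/2)·0.5] / 0.1838 = [-0.0619 + 0.0419] / 0.1838 = -0.1087 ⇒ -0.11
√T = √0.5 = 0.7071
φ(d₁) = φ(-0.11) = 0.3965
vega = S·φ(d₁)·√T = 235·0.3965·0.7071 = 65.8858
(Call and put vega coincide under Black-Scholes.)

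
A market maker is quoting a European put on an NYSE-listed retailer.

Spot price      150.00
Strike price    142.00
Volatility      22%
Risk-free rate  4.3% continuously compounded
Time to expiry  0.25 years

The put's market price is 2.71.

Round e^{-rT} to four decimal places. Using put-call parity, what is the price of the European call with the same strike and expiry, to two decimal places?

exp(−rT) = exp(−0.043·0.25) = 0.9893
Put-call parity: C − P = S − K·e^(−rT) = 150 − 142·0.9893 = 150 − 140.4806 = 9.5194
C = P + (C − P) = 2.71 + (9.5194) = 12.2294

12.23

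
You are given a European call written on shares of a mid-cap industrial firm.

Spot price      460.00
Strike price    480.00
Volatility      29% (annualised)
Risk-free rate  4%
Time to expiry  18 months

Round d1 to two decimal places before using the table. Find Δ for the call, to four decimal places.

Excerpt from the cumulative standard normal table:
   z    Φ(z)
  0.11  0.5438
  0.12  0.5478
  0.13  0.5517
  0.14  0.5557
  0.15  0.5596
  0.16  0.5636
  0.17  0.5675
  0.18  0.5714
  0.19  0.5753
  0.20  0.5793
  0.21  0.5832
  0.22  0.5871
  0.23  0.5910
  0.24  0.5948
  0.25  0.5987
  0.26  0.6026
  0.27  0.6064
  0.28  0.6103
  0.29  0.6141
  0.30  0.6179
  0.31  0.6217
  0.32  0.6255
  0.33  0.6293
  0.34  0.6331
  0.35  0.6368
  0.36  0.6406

0.5910

σ√T = 0.29 × 1.2247 = 0.3552
d₁ = [ln(460/480) + (0.04 + 0.29²/2)·1.5] / 0.3552 = [-0.0426 + 0.1231] / 0.3552 = 0.2267 which rounds to 0.23
N(d₁) = N(0.23) = 0.5910
Δ_call = N(d₁) = 0.5910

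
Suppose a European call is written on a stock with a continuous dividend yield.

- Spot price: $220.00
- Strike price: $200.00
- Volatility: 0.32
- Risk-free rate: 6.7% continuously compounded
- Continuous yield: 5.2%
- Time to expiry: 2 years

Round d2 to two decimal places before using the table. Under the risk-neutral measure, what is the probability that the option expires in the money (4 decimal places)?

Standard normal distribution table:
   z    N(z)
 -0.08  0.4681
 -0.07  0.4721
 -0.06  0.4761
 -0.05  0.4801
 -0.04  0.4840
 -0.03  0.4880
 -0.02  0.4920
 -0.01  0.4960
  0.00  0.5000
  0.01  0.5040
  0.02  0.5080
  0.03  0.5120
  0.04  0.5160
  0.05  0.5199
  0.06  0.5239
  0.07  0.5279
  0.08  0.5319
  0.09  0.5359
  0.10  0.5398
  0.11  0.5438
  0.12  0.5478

0.5199

σ√T = 0.32·√2 = 0.4525
d₁ = [ln(220/200) + (0.067 − 0.052 + 0.32²/2)·2] / 0.4525 = [0.0953 + 0.1324] / 0.4525 = 0.5032 ≈ 0.50
d₂ = d₁ − σ√T = 0.5032 − 0.4525 = 0.0506 ≈ 0.05
Risk-neutral Pr[S_T > K] = N(d₂) = N(0.05) = 0.5199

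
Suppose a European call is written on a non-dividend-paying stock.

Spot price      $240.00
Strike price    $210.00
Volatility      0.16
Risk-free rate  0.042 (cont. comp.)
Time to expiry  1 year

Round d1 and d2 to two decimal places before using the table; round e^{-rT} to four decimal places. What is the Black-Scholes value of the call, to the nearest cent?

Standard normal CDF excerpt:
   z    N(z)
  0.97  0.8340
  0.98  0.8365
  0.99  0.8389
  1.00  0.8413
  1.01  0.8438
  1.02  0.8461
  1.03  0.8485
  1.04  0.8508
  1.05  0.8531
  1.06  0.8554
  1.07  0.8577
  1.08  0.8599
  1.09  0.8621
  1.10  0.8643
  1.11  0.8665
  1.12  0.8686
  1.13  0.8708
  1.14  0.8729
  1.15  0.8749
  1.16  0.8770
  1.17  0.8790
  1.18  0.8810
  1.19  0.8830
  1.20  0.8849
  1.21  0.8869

σ√T = 0.16 × 1.0000 = 0.1600
d₁ = [ln(240/210) + (0.042 + ½·0.16²)·1] / (σ√T) = (0.1335 + 0.0548) / 0.1600 = 1.1771 ≈ 1.18
d₂ = 1.1771 − 0.1600 = 1.0171 ≈ 1.02
e^(−rT) = e^(−0.042·1) = 0.9589
C = 240·N(1.18) − 210·0.9589·N(1.02) = 240·0.8810 − 210·0.9589·0.8461 = 211.4400 − 170.3783 = 41.0617

$41.06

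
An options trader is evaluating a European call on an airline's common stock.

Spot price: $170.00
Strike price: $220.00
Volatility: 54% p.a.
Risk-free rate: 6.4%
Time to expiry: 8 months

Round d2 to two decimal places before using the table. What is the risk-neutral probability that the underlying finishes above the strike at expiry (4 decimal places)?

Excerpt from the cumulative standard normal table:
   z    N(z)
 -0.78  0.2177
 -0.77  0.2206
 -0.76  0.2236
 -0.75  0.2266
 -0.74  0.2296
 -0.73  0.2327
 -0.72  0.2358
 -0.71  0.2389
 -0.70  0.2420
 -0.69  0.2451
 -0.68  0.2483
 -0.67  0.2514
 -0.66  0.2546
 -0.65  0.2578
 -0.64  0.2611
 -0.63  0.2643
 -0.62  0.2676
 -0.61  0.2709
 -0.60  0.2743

σ√T = 0.54 × 0.8165 = 0.4409
ln(S/K) + (r + σ²/2)T = ln(170/220) + (0.064 + 0.54²/2)·0.6667 = -0.2578 + 0.1399 = -0.1180
d₁ = -0.1180 / 0.4409 = -0.2675 ≈ -0.27
d₂ = d₁ − σ√T = -0.2675 − 0.4409 = -0.7085 ≈ -0.71
Risk-neutral Pr[S_T > K] = N(d₂) = N(-0.71) = 0.2389

0.2389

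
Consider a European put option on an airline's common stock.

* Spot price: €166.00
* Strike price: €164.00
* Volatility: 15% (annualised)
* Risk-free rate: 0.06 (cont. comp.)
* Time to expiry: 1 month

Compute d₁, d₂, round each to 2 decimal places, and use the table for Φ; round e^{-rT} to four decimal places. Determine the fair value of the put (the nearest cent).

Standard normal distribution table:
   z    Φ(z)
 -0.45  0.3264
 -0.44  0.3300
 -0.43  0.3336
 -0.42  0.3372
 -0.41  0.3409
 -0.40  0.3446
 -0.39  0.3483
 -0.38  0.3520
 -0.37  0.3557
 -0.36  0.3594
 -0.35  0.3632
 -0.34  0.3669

€2.07

T = 0.08333;  σ√T = 0.0433
d₁ = [ln(166/164) + (0.06 + 0.15²/2)·0.08333] / 0.0433 = [0.0121 + 0.0059] / 0.0433 = 0.4171 → 0.42
d₂ = d₁ − σ√T = 0.4171 − 0.0433 = 0.3738 → 0.37
e^(−rT) = e^(−0.06·0.08333) = 0.9950
N(−d₂) = N(-0.37) = 0.3557;  N(−d₁) = N(-0.42) = 0.3372
P = 164·0.9950·0.3557 − 166·0.3372 = 58.0431 − 55.9752 = 2.0679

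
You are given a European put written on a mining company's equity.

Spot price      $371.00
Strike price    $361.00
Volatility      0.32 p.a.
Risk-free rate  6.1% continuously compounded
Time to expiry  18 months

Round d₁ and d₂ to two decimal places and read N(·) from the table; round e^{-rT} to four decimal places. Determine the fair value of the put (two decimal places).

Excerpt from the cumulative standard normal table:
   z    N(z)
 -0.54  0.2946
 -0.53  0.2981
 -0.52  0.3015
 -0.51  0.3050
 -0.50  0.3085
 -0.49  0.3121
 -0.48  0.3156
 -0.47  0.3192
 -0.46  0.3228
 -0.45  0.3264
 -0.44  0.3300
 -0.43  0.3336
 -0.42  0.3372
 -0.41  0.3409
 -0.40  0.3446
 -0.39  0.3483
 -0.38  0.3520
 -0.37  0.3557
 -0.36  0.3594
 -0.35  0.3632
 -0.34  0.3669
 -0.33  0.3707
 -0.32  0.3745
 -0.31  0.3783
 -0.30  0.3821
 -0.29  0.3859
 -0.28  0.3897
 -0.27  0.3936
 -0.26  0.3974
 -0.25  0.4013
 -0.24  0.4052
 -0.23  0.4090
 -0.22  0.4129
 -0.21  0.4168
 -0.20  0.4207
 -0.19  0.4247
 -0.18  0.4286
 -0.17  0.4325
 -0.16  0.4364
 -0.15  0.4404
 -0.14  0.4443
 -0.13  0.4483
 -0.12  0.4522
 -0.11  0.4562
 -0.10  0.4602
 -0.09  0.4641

σ√T = 0.32·√1.5 = 0.3919
d₁ = [ln(371/361) + (0.061 + 0.32²/2)·1.5] / 0.3919 = [0.0273 + 0.1683] / 0.3919 = 0.4991 ≈ 0.50
d₂ = d₁ − σ√T = 0.4991 − 0.3919 = 0.1072 ≈ 0.11
exp(−rT) = exp(−0.061·1.5) = 0.9126
N(−d₂) = N(-0.11) = 0.4562;  N(−d₁) = N(-0.50) = 0.3085
P = 361·0.9126·0.4562 − 371·0.3085 = 150.2945 − 114.4535 = 35.8410

$35.84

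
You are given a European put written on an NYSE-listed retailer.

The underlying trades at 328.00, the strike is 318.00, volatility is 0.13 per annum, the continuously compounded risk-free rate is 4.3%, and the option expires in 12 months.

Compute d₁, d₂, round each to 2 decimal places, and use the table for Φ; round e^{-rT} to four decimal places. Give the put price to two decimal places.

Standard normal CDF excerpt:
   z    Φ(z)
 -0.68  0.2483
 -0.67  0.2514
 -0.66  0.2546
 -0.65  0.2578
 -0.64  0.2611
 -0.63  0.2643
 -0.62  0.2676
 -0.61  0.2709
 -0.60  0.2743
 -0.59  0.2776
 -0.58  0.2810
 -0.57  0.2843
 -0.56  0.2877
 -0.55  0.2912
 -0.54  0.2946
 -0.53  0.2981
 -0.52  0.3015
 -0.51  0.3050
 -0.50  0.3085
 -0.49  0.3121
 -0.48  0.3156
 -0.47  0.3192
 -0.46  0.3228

7.28

T = 1;  σ√T = 0.1300
d₁ = [ln(328/318) + (0.043 + 0.13²/2)·1] / 0.1300 = [0.0310 + 0.0514] / 0.1300 = 0.6339 which rounds to 0.63
d₂ = d₁ − σ√T = 0.6339 − 0.1300 = 0.5039 which rounds to 0.50
e^(−rT) = e^(−0.043·1) = 0.9579
N(−d₂) = N(-0.50) = 0.3085;  N(−d₁) = N(-0.63) = 0.2643
P = 318·0.9579·0.3085 − 328·0.2643 = 93.9729 − 86.6904 = 7.2825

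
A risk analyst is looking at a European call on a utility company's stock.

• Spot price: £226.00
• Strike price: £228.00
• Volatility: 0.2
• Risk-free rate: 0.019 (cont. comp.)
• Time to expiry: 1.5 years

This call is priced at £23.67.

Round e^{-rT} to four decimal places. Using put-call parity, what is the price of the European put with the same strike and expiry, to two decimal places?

e^(−rT) = e^(−0.019·1.5) = 0.9719
Put-call parity: C − P = S − K·e^(−rT) = 226 − 228·0.9719 = 226 − 221.5932 = 4.4068
P = C − (C − P) = 23.67 − (4.4068) = 19.2632

£19.26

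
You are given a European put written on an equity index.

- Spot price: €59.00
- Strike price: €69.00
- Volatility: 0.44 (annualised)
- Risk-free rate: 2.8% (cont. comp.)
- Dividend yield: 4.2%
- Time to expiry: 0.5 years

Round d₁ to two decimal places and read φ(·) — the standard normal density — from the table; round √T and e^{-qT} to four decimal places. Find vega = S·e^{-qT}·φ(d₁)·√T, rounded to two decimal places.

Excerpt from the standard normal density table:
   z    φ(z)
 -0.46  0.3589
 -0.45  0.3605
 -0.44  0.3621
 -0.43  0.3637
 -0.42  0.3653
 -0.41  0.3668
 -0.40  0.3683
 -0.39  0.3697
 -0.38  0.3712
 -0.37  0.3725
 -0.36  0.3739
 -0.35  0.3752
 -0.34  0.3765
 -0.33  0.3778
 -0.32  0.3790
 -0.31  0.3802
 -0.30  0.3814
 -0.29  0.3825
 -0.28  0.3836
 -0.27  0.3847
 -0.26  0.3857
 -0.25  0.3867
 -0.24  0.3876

σ√T = 0.44·√0.5 = 0.3111
d₁ = [ln(59/69) + (0.028 − 0.042 + ½·0.44²)·0.5] / (σ√T) = (-0.1566 + 0.0414) / 0.3111 = -0.3702 ≈ -0.37
√T = √0.5 = 0.7071
φ(d₁) = φ(-0.37) = 0.3725
exp(−qT) = exp(−0.042·0.5) = 0.9792
vega = S·exp(−qT)·φ(d₁)·√T = 59·0.9792·0.3725·0.7071 = 15.2171

15.22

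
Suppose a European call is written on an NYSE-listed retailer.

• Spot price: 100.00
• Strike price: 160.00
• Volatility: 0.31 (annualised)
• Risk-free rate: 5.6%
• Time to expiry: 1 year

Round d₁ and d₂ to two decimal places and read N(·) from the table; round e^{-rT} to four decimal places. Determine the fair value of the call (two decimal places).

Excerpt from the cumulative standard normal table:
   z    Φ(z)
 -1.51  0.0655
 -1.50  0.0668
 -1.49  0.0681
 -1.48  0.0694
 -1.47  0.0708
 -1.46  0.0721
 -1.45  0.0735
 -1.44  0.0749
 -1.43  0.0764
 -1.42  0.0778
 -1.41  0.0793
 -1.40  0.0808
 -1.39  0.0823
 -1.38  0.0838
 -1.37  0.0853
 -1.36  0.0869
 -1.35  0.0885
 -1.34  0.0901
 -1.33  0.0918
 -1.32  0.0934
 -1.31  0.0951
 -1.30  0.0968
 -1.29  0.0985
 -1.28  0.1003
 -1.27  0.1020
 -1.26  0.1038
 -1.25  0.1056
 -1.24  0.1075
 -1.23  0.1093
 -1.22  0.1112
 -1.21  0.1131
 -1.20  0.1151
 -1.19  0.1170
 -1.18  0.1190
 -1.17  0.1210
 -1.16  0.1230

T = 1;  σ√T = 0.3100
d₁ = [ln(100/160) + (0.056 + 0.31²/2)·1] / 0.3100 = [-0.4700 + 0.1041] / 0.3100 = -1.1805 which rounds to -1.18
d₂ = d₁ − σ√T = -1.1805 − 0.3100 = -1.4905 which rounds to -1.49
exp(−rT) = exp(−0.056·1) = 0.9455
N(d₁) = N(-1.18) = 0.1190;  N(d₂) = N(-1.49) = 0.0681
C = 100·0.1190 − 160·0.9455·0.0681 = 11.9000 − 10.3022 = 1.5978

1.60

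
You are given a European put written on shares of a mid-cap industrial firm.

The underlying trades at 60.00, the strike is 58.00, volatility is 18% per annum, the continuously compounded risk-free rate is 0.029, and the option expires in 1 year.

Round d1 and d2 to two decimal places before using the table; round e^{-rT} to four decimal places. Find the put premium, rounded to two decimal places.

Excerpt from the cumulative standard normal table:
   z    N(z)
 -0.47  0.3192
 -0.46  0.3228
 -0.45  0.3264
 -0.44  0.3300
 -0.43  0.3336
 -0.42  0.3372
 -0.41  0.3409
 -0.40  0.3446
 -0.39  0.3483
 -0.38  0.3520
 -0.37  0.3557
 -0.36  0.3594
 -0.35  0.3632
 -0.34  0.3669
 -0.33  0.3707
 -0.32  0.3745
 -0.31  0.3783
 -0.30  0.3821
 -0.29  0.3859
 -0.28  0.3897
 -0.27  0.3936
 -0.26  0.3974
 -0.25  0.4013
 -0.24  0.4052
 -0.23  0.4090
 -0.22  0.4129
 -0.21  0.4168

2.59

σ√T = 0.18·√1 = 0.1800
ln(S/K) + (r + σ²/2)T = ln(60/58) + (0.029 + 0.18²/2)·1 = 0.0339 + 0.0452 = 0.0791
d₁ = 0.0791 / 0.1800 = 0.4395 → 0.44
d₂ = d₁ − σ√T = 0.4395 − 0.1800 = 0.2595 → 0.26
e^(−rT) = e^(−0.029·1) = 0.9714
N(−d₂) = N(-0.26) = 0.3974;  N(−d₁) = N(-0.44) = 0.3300
P = 58·0.9714·0.3974 − 60·0.3300 = 22.3900 − 19.8000 = 2.5900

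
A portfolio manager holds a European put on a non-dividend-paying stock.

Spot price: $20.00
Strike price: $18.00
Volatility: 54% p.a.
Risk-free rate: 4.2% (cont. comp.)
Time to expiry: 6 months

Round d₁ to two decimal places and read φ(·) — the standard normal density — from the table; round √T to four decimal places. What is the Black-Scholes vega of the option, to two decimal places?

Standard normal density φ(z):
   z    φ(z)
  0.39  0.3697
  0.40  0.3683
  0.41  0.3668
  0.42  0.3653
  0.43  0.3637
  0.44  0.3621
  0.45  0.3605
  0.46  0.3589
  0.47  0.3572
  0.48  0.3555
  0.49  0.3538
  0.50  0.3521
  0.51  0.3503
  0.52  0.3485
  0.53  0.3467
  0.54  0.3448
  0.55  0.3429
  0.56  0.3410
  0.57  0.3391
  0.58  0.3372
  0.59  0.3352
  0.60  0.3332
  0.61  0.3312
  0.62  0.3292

4.93

σ√T = 0.54 × 0.7071 = 0.3818
d₁ = [ln(20/18) + (0.042 + ½·0.54²)·0.5] / (σ√T) = (0.1054 + 0.0939) / 0.3818 = 0.5218 ⇒ 0.52
√T = √0.5 = 0.7071
φ(d₁) = φ(0.52) = 0.3485
vega = S·φ(d₁)·√T = 20·0.3485·0.7071 = 4.9285
(The call has the same vega.)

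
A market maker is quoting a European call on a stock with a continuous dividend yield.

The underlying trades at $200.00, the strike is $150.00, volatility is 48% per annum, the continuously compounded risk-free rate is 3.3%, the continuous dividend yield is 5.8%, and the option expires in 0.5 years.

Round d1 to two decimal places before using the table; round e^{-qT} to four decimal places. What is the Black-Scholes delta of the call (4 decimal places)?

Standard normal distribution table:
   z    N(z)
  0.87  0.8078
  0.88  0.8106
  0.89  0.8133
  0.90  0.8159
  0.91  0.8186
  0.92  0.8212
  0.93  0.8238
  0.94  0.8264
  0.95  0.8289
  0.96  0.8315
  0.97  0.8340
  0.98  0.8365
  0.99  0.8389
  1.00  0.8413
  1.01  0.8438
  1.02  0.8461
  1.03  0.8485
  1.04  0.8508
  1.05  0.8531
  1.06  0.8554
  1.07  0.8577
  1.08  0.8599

0.8126

σ√T = 0.48 × 0.7071 = 0.3394
d₁ = [ln(200/150) + (0.033 − 0.058 + ½·0.48²)·0.5] / (σ√T) = (0.2877 + 0.0451) / 0.3394 = 0.9805 ≈ 0.98
N(d₁) = N(0.98) = 0.8365
Δ_call = exp(−qT)·N(d₁) = 0.9714·0.8365 = 0.8126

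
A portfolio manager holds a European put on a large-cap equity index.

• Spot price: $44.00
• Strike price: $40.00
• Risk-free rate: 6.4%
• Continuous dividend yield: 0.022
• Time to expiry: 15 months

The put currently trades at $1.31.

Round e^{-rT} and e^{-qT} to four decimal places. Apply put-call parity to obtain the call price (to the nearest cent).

$7.19

exp(−qT) = exp(−0.022·1.25) = 0.9729;  exp(−rT) = exp(−0.064·1.25) = 0.9231
Put-call parity: C − P = S·e^(−qT) − K·e^(−rT) = 44·0.9729 − 40·0.9231 = 42.8076 − 36.9240 = 5.8836
C = P + (C − P) = 1.31 + (5.8836) = 7.1936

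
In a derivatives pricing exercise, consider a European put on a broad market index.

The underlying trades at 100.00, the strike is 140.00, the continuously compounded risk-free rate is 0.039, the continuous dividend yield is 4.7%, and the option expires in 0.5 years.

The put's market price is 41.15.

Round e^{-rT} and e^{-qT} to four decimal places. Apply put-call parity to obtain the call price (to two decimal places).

1.53

e^(−qT) = e^(−0.047·0.5) = 0.9768;  e^(−rT) = e^(−0.039·0.5) = 0.9807
Put-call parity: C − P = S·e^(−qT) − K·e^(−rT) = 100·0.9768 − 140·0.9807 = 97.6800 − 137.2980 = -39.6180
C = P + (C − P) = 41.15 + (-39.6180) = 1.5320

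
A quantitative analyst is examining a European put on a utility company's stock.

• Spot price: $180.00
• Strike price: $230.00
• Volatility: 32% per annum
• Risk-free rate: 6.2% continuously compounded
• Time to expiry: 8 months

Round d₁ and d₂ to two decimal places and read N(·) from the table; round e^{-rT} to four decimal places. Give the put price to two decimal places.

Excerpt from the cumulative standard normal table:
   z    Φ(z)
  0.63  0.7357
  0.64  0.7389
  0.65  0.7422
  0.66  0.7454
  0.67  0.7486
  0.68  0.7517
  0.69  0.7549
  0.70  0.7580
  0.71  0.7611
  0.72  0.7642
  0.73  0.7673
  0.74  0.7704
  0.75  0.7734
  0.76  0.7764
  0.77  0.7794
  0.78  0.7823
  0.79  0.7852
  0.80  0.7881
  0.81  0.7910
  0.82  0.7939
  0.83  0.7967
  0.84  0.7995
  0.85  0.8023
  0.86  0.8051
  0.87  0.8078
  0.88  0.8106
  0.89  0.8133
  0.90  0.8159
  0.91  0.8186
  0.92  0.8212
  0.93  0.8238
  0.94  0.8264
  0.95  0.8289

$47.06

σ√T = 0.32 × 0.8165 = 0.2613
ln(S/K) + (r + σ²/2)T = ln(180/230) + (0.062 + 0.32²/2)·0.6667 = -0.2451 + 0.0755 = -0.1697
d₁ = -0.1697 / 0.2613 = -0.6493 ⇒ -0.65
d₂ = d₁ − σ√T = -0.6493 − 0.2613 = -0.9106 ⇒ -0.91
e^(−rT) = e^(−0.062·0.6667) = 0.9595
N(−d₂) = N(0.91) = 0.8186;  N(−d₁) = N(0.65) = 0.7422
P = 230·0.9595·0.8186 − 180·0.7422 = 180.6527 − 133.5960 = 47.0567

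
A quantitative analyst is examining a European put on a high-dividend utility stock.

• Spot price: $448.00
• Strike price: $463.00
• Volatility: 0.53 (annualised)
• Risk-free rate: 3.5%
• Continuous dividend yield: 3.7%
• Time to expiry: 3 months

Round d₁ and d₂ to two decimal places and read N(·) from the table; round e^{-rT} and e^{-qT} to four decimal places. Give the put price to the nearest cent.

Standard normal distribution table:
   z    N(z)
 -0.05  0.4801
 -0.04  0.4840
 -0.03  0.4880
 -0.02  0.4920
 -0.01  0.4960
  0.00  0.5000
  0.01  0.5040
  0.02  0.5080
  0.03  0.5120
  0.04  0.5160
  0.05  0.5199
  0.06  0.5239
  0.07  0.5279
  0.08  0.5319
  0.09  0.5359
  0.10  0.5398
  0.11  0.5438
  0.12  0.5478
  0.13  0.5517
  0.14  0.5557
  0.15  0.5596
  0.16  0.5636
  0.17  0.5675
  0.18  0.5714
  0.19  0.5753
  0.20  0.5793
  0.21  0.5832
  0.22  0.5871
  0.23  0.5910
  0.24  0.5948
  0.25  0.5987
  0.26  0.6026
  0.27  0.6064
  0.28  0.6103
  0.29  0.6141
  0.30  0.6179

$56.41

T = 0.25;  σ√T = 0.2650
d₁ = [ln(448/463) + (0.035 − 0.037 + 0.53²/2)·0.25] / 0.2650 = [-0.0329 + 0.0346] / 0.2650 = 0.0063 ≈ 0.01
d₂ = d₁ − σ√T = 0.0063 − 0.2650 = -0.2587 ≈ -0.26
exp(−qT) = exp(−0.037·0.25) = 0.9908;  exp(−rT) = exp(−0.035·0.25) = 0.9913
N(−d₂) = N(0.26) = 0.6026;  N(−d₁) = N(-0.01) = 0.4960
P = 463·0.9913·0.6026 − 448·0.9908·0.4960 = 276.5765 − 220.1637 = 56.4128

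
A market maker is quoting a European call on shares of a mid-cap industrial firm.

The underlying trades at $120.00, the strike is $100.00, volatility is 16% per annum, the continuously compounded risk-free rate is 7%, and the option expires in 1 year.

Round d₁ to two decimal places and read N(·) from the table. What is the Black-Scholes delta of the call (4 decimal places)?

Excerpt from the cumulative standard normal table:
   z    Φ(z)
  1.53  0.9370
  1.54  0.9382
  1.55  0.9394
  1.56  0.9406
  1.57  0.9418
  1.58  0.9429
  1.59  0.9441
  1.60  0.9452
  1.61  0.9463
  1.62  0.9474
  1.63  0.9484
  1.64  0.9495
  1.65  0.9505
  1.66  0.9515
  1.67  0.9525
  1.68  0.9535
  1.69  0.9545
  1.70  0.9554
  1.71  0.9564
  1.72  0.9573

0.9515

σ√T = 0.16 × 1.0000 = 0.1600
d₁ = [ln(120/100) + (0.07 + 0.16²/2)·1] / 0.1600 = [0.1823 + 0.0828] / 0.1600 = 1.6570 which rounds to 1.66
N(d₁) = N(1.66) = 0.9515
Δ_call = N(d₁) = 0.9515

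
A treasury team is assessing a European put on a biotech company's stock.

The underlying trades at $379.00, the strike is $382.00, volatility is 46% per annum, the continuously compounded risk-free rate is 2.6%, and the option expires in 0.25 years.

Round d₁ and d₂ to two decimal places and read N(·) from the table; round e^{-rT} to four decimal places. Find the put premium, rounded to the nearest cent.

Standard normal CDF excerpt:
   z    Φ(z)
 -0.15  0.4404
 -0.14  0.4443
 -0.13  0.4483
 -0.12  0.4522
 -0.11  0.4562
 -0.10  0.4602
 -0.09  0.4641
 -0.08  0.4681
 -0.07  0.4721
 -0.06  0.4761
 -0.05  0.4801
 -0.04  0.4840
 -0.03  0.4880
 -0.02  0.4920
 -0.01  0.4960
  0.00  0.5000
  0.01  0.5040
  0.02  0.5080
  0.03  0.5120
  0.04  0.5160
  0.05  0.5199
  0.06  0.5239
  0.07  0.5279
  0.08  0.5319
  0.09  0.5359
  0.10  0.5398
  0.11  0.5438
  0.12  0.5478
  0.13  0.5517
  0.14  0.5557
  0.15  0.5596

σ√T = 0.46 × 0.5000 = 0.2300
d₁ = [ln(379/382) + (0.026 + 0.46²/2)·0.25] / 0.2300 = [-0.0079 + 0.0330] / 0.2300 = 0.1090 which rounds to 0.11
d₂ = d₁ − σ√T = 0.1090 − 0.2300 = -0.1210 which rounds to -0.12
exp(−rT) = exp(−0.026·0.25) = 0.9935
N(−d₂) = N(0.12) = 0.5478;  N(−d₁) = N(-0.11) = 0.4562
P = 382·0.9935·0.5478 − 379·0.4562 = 207.8994 − 172.8998 = 34.9996

$35.00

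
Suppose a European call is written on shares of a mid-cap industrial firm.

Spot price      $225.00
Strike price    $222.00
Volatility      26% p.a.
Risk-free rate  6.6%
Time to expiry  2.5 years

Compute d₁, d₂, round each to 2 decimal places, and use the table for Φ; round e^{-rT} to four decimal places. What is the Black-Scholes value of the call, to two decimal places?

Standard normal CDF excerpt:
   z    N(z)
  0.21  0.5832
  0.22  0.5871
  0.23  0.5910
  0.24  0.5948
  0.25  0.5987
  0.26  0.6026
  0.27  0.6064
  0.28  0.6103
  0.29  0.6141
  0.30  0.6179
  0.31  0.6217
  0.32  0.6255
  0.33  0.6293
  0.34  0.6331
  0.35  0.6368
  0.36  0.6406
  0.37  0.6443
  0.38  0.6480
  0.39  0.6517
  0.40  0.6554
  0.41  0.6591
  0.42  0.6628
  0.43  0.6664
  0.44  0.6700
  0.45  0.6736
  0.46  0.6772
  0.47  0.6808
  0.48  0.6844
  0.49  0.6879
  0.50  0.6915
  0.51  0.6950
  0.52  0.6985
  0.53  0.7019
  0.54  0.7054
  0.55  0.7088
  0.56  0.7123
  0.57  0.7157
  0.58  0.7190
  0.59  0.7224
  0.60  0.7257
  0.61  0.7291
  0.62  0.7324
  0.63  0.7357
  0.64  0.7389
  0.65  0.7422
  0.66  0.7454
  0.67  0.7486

σ√T = 0.26·√2.5 = 0.4111
d₁ = [ln(225/222) + (0.066 + 0.26²/2)·2.5] / 0.4111 = [0.0134 + 0.2495] / 0.4111 = 0.6396 → 0.64
d₂ = d₁ − σ√T = 0.6396 − 0.4111 = 0.2285 → 0.23
e^(−rT) = e^(−0.066·2.5) = 0.8479
C = 225·N(0.64) − 222·0.8479·N(0.23) = 225·0.7389 − 222·0.8479·0.5910 = 166.2525 − 111.2462 = 55.0063

$55.01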